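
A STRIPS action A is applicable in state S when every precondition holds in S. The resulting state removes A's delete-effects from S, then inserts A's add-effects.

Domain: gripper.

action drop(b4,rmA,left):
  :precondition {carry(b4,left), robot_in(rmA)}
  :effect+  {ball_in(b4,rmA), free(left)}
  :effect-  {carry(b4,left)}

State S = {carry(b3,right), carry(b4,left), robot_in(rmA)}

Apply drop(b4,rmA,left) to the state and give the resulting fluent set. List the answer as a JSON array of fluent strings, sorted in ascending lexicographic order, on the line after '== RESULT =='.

Compute (S \ del) ∪ add:
  pre ⊆ S: {carry(b4,left), robot_in(rmA)} ⊆ S  — applicable
  S \ del = {carry(b3,right), robot_in(rmA)}
  ∪ add   = {ball_in(b4,rmA), carry(b3,right), free(left), robot_in(rmA)}

== RESULT ==
["ball_in(b4,rmA)", "carry(b3,right)", "free(left)", "robot_in(rmA)"]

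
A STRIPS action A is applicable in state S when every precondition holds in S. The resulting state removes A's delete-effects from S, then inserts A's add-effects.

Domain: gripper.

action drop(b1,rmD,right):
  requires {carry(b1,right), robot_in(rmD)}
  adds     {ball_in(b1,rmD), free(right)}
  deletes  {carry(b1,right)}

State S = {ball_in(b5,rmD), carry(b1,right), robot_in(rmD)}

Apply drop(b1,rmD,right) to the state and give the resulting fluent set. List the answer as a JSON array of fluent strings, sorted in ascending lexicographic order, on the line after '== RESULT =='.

Compute (S \ del) ∪ add:
  pre ⊆ S: {carry(b1,right), robot_in(rmD)} ⊆ S  — applicable
  S \ del = {ball_in(b5,rmD), robot_in(rmD)}
  ∪ add   = {ball_in(b1,rmD), ball_in(b5,rmD), free(right), robot_in(rmD)}

== RESULT ==
["ball_in(b1,rmD)", "ball_in(b5,rmD)", "free(right)", "robot_in(rmD)"]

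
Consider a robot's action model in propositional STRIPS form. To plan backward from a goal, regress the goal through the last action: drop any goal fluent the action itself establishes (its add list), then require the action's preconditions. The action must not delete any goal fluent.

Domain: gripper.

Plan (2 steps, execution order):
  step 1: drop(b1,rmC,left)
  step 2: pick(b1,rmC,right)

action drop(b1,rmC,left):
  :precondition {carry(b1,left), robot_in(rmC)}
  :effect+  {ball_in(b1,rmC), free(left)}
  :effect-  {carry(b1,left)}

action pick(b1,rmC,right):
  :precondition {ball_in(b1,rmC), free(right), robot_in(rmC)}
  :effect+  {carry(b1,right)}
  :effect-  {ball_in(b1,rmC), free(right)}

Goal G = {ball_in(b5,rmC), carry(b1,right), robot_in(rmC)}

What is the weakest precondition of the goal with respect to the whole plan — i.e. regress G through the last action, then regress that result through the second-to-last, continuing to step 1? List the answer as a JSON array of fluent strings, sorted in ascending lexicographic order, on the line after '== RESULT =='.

Regress step by step:
  through step 2 (pick(b1,rmC,right)): drop {carry(b1,right)}, keep {ball_in(b5,rmC), robot_in(rmC)}, require {ball_in(b1,rmC), free(right), robot_in(rmC)}
    → {ball_in(b1,rmC), ball_in(b5,rmC), free(right), robot_in(rmC)}
  through step 1 (drop(b1,rmC,left)): drop {ball_in(b1,rmC)}, keep {ball_in(b5,rmC), free(right), robot_in(rmC)}, require {carry(b1,left), robot_in(rmC)}
    → {ball_in(b5,rmC), carry(b1,left), free(right), robot_in(rmC)}

== RESULT ==
["ball_in(b5,rmC)", "carry(b1,left)", "free(right)", "robot_in(rmC)"]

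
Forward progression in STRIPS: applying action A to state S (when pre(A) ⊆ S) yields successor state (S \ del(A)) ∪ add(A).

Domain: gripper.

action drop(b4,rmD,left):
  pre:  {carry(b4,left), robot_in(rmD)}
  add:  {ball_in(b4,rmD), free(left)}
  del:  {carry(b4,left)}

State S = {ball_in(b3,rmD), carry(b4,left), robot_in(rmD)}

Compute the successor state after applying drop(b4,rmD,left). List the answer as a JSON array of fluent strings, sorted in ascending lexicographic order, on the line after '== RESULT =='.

Compute (S \ del) ∪ add:
  pre ⊆ S: {carry(b4,left), robot_in(rmD)} ⊆ S  — applicable
  S \ del = {ball_in(b3,rmD), robot_in(rmD)}
  ∪ add   = {ball_in(b3,rmD), ball_in(b4,rmD), free(left), robot_in(rmD)}

== RESULT ==
["ball_in(b3,rmD)", "ball_in(b4,rmD)", "free(left)", "robot_in(rmD)"]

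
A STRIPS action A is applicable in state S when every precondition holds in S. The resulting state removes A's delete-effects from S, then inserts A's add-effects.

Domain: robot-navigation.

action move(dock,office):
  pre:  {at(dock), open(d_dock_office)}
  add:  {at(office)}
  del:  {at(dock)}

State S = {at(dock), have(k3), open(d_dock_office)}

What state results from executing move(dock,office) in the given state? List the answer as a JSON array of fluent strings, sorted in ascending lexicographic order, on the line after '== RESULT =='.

Compute (S \ del) ∪ add:
  pre ⊆ S: {at(dock), open(d_dock_office)} ⊆ S  — applicable
  S \ del = {have(k3), open(d_dock_office)}
  ∪ add   = {at(office), have(k3), open(d_dock_office)}

== RESULT ==
["at(office)", "have(k3)", "open(d_dock_office)"]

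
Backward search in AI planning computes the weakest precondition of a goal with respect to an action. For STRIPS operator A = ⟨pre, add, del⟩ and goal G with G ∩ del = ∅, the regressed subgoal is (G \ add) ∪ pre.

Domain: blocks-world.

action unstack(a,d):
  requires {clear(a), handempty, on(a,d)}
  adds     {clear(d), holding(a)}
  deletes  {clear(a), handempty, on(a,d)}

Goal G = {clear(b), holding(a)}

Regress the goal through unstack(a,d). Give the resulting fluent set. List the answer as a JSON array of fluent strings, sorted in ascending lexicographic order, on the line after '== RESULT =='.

Regress:
  G ∩ del = {}  (empty — regression defined)
  G \ add = {clear(b), holding(a)} \ {clear(d), holding(a)} = {clear(b)}
  ∪ pre   = {clear(b)} ∪ {clear(a), handempty, on(a,d)}
          = {clear(a), clear(b), handempty, on(a,d)}

== RESULT ==
["clear(a)", "clear(b)", "handempty", "on(a,d)"]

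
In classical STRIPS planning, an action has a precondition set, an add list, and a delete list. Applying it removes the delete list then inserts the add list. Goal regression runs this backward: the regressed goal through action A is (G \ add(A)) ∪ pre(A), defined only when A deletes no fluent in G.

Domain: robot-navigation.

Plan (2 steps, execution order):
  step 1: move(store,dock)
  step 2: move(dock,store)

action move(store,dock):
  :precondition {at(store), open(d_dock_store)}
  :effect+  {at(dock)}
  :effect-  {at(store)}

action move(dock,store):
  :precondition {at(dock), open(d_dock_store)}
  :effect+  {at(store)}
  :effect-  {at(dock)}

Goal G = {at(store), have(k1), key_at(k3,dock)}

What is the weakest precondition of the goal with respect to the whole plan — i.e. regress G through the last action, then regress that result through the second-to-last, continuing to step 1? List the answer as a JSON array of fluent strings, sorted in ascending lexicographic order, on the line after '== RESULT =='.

Work backward from the goal:
  through step 2 (move(dock,store)): drop {at(store)}, keep {have(k1), key_at(k3,dock)}, require {at(dock), open(d_dock_store)}
    → {at(dock), have(k1), key_at(k3,dock), open(d_dock_store)}
  through step 1 (move(store,dock)): drop {at(dock)}, keep {have(k1), key_at(k3,dock), open(d_dock_store)}, require {at(store), open(d_dock_store)}
    → {at(store), have(k1), key_at(k3,dock), open(d_dock_store)}

== RESULT ==
["at(store)", "have(k1)", "key_at(k3,dock)", "open(d_dock_store)"]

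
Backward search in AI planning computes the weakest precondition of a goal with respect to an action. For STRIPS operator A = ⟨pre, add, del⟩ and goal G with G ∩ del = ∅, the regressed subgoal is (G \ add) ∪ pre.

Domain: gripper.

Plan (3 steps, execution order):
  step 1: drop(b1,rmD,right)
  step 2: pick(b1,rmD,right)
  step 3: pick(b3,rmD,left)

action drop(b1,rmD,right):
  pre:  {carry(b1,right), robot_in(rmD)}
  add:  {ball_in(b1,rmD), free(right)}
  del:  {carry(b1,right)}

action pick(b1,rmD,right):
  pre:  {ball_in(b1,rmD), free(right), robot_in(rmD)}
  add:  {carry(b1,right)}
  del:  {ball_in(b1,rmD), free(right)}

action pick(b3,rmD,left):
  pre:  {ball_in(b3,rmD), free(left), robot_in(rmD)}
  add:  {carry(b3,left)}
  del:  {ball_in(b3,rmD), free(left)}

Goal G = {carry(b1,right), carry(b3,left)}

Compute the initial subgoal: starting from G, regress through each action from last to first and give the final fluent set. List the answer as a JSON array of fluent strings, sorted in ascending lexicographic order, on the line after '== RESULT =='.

Regress step by step:
  through step 3 (pick(b3,rmD,left)): drop {carry(b3,left)}, keep {carry(b1,right)}, require {ball_in(b3,rmD), free(left), robot_in(rmD)}
    → {ball_in(b3,rmD), carry(b1,right), free(left), robot_in(rmD)}
  through step 2 (pick(b1,rmD,right)): drop {carry(b1,right)}, keep {ball_in(b3,rmD), free(left), robot_in(rmD)}, require {ball_in(b1,rmD), free(right), robot_in(rmD)}
    → {ball_in(b1,rmD), ball_in(b3,rmD), free(left), free(right), robot_in(rmD)}
  through step 1 (drop(b1,rmD,right)): drop {ball_in(b1,rmD), free(right)}, keep {ball_in(b3,rmD), free(left), robot_in(rmD)}, require {carry(b1,right), robot_in(rmD)}
    → {ball_in(b3,rmD), carry(b1,right), free(left), robot_in(rmD)}

== RESULT ==
["ball_in(b3,rmD)", "carry(b1,right)", "free(left)", "robot_in(rmD)"]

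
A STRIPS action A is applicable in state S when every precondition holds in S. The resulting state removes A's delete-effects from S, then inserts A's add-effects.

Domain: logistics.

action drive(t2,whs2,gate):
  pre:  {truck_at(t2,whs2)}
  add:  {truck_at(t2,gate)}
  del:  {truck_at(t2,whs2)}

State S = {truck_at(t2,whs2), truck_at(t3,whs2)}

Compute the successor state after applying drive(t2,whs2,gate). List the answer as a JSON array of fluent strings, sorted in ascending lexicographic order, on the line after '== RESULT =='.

Compute (S \ del) ∪ add:
  pre ⊆ S: {truck_at(t2,whs2)} ⊆ S  — applicable
  S \ del = {truck_at(t3,whs2)}
  ∪ add   = {truck_at(t2,gate), truck_at(t3,whs2)}

== RESULT ==
["truck_at(t2,gate)", "truck_at(t3,whs2)"]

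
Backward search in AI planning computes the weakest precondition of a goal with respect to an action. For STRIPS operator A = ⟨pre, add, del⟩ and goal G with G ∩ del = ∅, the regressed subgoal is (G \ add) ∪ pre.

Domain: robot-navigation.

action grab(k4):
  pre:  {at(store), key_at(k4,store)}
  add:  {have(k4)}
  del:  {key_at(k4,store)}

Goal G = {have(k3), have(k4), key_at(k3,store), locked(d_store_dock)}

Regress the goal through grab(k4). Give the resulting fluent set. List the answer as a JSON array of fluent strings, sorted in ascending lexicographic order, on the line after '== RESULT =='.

Compute (G \ add) ∪ pre:
  G ∩ del = {}  (empty — regression defined)
  G \ add = {have(k3), have(k4), key_at(k3,store), locked(d_store_dock)} \ {have(k4)} = {have(k3), key_at(k3,store), locked(d_store_dock)}
  ∪ pre   = {have(k3), key_at(k3,store), locked(d_store_dock)} ∪ {at(store), key_at(k4,store)}
          = {at(store), have(k3), key_at(k3,store), key_at(k4,store), locked(d_store_dock)}

== RESULT ==
["at(store)", "have(k3)", "key_at(k3,store)", "key_at(k4,store)", "locked(d_store_dock)"]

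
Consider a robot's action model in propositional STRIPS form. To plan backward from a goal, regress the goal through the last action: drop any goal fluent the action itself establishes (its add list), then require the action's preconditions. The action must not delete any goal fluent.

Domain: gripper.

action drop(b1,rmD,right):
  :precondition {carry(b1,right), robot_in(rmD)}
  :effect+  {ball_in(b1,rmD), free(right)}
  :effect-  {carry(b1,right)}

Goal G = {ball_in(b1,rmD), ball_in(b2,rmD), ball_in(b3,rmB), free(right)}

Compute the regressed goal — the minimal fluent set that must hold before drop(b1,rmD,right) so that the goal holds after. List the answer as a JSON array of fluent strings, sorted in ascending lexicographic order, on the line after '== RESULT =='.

Regress:
  G ∩ del = {}  (empty — regression defined)
  G \ add = {ball_in(b1,rmD), ball_in(b2,rmD), ball_in(b3,rmB), free(right)} \ {ball_in(b1,rmD), free(right)} = {ball_in(b2,rmD), ball_in(b3,rmB)}
  ∪ pre   = {ball_in(b2,rmD), ball_in(b3,rmB)} ∪ {carry(b1,right), robot_in(rmD)}
          = {ball_in(b2,rmD), ball_in(b3,rmB), carry(b1,right), robot_in(rmD)}

== RESULT ==
["ball_in(b2,rmD)", "ball_in(b3,rmB)", "carry(b1,right)", "robot_in(rmD)"]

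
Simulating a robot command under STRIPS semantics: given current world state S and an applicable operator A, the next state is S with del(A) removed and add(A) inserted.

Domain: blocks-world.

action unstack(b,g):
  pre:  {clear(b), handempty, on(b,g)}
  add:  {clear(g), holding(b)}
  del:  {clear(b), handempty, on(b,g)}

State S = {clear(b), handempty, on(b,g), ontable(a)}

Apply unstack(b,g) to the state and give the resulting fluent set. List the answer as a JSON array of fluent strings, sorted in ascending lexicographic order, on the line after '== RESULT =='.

Compute (S \ del) ∪ add:
  pre ⊆ S: {clear(b), handempty, on(b,g)} ⊆ S  — applicable
  S \ del = {ontable(a)}
  ∪ add   = {clear(g), holding(b), ontable(a)}

== RESULT ==
["clear(g)", "holding(b)", "ontable(a)"]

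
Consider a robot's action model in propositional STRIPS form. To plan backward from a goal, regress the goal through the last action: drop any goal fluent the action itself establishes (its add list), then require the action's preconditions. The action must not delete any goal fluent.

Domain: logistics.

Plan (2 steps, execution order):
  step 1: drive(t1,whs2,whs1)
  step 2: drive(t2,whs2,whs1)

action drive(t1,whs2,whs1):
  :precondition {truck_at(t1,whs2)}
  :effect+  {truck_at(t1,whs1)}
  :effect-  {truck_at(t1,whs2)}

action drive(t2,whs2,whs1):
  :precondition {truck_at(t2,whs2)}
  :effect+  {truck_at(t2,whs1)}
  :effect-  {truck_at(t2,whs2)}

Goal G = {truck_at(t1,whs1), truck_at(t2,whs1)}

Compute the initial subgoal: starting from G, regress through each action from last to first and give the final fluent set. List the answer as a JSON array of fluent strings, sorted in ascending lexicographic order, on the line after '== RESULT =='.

Work backward from the goal:
  through step 2 (drive(t2,whs2,whs1)): drop {truck_at(t2,whs1)}, keep {truck_at(t1,whs1)}, require {truck_at(t2,whs2)}
    → {truck_at(t1,whs1), truck_at(t2,whs2)}
  through step 1 (drive(t1,whs2,whs1)): drop {truck_at(t1,whs1)}, keep {truck_at(t2,whs2)}, require {truck_at(t1,whs2)}
    → {truck_at(t1,whs2), truck_at(t2,whs2)}

== RESULT ==
["truck_at(t1,whs2)", "truck_at(t2,whs2)"]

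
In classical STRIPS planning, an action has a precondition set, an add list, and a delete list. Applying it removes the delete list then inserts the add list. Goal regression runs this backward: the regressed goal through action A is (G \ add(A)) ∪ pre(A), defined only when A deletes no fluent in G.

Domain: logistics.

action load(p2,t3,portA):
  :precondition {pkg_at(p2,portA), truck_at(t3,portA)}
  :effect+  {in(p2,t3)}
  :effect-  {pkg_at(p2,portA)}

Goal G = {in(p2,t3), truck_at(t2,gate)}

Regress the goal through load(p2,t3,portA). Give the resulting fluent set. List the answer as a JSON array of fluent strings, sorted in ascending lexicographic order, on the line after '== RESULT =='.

Compute (G \ add) ∪ pre:
  G ∩ del = {}  (empty — regression defined)
  G \ add = {in(p2,t3), truck_at(t2,gate)} \ {in(p2,t3)} = {truck_at(t2,gate)}
  ∪ pre   = {truck_at(t2,gate)} ∪ {pkg_at(p2,portA), truck_at(t3,portA)}
          = {pkg_at(p2,portA), truck_at(t2,gate), truck_at(t3,portA)}

== RESULT ==
["pkg_at(p2,portA)", "truck_at(t2,gate)", "truck_at(t3,portA)"]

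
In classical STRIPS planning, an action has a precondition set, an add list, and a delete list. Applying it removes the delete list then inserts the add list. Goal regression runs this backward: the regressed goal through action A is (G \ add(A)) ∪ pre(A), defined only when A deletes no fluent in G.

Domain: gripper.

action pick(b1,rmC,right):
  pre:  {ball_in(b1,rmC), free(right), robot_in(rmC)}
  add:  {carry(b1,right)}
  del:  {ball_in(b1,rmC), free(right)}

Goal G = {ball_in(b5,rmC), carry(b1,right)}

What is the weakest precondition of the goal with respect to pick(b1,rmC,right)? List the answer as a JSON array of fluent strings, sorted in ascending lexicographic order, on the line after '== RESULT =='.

Regress:
  G ∩ del = {}  (empty — regression defined)
  G \ add = {ball_in(b5,rmC), carry(b1,right)} \ {carry(b1,right)} = {ball_in(b5,rmC)}
  ∪ pre   = {ball_in(b5,rmC)} ∪ {ball_in(b1,rmC), free(right), robot_in(rmC)}
          = {ball_in(b1,rmC), ball_in(b5,rmC), free(right), robot_in(rmC)}

== RESULT ==
["ball_in(b1,rmC)", "ball_in(b5,rmC)", "free(right)", "robot_in(rmC)"]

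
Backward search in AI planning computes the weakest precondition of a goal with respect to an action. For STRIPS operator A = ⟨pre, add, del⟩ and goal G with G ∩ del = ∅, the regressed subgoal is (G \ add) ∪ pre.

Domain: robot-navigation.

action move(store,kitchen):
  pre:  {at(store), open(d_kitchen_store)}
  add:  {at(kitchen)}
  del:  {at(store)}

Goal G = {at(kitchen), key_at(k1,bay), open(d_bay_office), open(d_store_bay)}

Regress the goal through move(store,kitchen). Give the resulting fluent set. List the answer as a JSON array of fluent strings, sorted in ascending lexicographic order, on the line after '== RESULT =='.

Compute (G \ add) ∪ pre:
  G ∩ del = {}  (empty — regression defined)
  G \ add = {at(kitchen), key_at(k1,bay), open(d_bay_office), open(d_store_bay)} \ {at(kitchen)} = {key_at(k1,bay), open(d_bay_office), open(d_store_bay)}
  ∪ pre   = {key_at(k1,bay), open(d_bay_office), open(d_store_bay)} ∪ {at(store), open(d_kitchen_store)}
          = {at(store), key_at(k1,bay), open(d_bay_office), open(d_kitchen_store), open(d_store_bay)}

== RESULT ==
["at(store)", "key_at(k1,bay)", "open(d_bay_office)", "open(d_kitchen_store)", "open(d_store_bay)"]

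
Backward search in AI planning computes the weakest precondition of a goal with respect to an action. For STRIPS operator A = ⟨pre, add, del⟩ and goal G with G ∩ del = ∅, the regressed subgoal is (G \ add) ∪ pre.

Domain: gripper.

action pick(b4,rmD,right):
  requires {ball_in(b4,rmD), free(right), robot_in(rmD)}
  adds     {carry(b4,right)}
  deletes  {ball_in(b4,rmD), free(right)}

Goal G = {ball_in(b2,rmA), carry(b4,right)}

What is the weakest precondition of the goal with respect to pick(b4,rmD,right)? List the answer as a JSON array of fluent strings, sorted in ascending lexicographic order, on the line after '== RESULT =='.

Regress:
  G ∩ del = {}  (empty — regression defined)
  G \ add = {ball_in(b2,rmA), carry(b4,right)} \ {carry(b4,right)} = {ball_in(b2,rmA)}
  ∪ pre   = {ball_in(b2,rmA)} ∪ {ball_in(b4,rmD), free(right), robot_in(rmD)}
          = {ball_in(b2,rmA), ball_in(b4,rmD), free(right), robot_in(rmD)}

== RESULT ==
["ball_in(b2,rmA)", "ball_in(b4,rmD)", "free(right)", "robot_in(rmD)"]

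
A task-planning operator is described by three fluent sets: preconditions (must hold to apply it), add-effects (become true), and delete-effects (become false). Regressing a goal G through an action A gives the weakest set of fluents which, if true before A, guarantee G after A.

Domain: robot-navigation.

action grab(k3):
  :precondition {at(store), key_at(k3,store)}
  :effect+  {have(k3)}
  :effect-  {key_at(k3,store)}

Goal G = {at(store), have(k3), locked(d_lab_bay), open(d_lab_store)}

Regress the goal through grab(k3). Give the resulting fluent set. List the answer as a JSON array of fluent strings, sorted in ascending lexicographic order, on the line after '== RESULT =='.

Compute (G \ add) ∪ pre:
  G ∩ del = {}  (empty — regression defined)
  G \ add = {at(store), have(k3), locked(d_lab_bay), open(d_lab_store)} \ {have(k3)} = {at(store), locked(d_lab_bay), open(d_lab_store)}
  ∪ pre   = {at(store), locked(d_lab_bay), open(d_lab_store)} ∪ {at(store), key_at(k3,store)}
          = {at(store), key_at(k3,store), locked(d_lab_bay), open(d_lab_store)}

== RESULT ==
["at(store)", "key_at(k3,store)", "locked(d_lab_bay)", "open(d_lab_store)"]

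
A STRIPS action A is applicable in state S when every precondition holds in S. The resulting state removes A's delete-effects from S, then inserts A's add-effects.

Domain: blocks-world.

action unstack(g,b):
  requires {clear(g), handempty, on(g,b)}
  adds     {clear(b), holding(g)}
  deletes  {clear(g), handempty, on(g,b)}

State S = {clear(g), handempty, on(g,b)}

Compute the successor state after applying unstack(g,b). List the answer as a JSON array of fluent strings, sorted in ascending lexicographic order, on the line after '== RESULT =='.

Compute (S \ del) ∪ add:
  pre ⊆ S: {clear(g), handempty, on(g,b)} ⊆ S  — applicable
  S \ del = {}
  ∪ add   = {clear(b), holding(g)}

== RESULT ==
["clear(b)", "holding(g)"]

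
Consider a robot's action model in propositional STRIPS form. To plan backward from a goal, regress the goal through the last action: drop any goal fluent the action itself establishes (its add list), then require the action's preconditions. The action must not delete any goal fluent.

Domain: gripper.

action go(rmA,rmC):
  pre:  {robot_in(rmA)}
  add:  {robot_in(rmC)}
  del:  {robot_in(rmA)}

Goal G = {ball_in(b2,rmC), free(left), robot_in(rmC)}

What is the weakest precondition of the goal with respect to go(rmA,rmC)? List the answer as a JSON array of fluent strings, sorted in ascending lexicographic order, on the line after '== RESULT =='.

Regress:
  G ∩ del = {}  (empty — regression defined)
  G \ add = {ball_in(b2,rmC), free(left), robot_in(rmC)} \ {robot_in(rmC)} = {ball_in(b2,rmC), free(left)}
  ∪ pre   = {ball_in(b2,rmC), free(left)} ∪ {robot_in(rmA)}
          = {ball_in(b2,rmC), free(left), robot_in(rmA)}

== RESULT ==
["ball_in(b2,rmC)", "free(left)", "robot_in(rmA)"]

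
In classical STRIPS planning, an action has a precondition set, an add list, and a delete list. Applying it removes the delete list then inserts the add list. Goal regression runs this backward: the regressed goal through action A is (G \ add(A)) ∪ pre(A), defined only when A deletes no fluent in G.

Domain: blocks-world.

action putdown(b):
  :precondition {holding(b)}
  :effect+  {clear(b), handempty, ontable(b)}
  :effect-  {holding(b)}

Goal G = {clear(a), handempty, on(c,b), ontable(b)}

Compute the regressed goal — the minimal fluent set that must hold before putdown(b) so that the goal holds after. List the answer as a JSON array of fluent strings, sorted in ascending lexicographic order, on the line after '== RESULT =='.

Regress:
  G ∩ del = {}  (empty — regression defined)
  G \ add = {clear(a), handempty, on(c,b), ontable(b)} \ {clear(b), handempty, ontable(b)} = {clear(a), on(c,b)}
  ∪ pre   = {clear(a), on(c,b)} ∪ {holding(b)}
          = {clear(a), holding(b), on(c,b)}

== RESULT ==
["clear(a)", "holding(b)", "on(c,b)"]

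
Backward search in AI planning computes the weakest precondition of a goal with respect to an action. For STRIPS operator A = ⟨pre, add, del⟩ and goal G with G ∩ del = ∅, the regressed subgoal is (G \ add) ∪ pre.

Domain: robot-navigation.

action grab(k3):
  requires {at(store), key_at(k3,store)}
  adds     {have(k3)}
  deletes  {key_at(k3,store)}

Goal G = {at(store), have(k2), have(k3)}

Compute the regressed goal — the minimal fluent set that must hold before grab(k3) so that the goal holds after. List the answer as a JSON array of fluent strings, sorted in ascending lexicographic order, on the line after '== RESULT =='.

Compute (G \ add) ∪ pre:
  G ∩ del = {}  (empty — regression defined)
  G \ add = {at(store), have(k2), have(k3)} \ {have(k3)} = {at(store), have(k2)}
  ∪ pre   = {at(store), have(k2)} ∪ {at(store), key_at(k3,store)}
          = {at(store), have(k2), key_at(k3,store)}

== RESULT ==
["at(store)", "have(k2)", "key_at(k3,store)"]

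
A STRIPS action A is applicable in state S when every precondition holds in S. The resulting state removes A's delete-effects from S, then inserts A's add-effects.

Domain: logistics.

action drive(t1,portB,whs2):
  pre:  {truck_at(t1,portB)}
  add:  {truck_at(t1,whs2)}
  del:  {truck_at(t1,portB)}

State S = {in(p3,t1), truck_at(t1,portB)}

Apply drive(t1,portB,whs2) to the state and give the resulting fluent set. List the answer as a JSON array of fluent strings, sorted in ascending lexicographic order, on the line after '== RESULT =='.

Progress:
  pre ⊆ S: {truck_at(t1,portB)} ⊆ S  — applicable
  S \ del = {in(p3,t1)}
  ∪ add   = {in(p3,t1), truck_at(t1,whs2)}

== RESULT ==
["in(p3,t1)", "truck_at(t1,whs2)"]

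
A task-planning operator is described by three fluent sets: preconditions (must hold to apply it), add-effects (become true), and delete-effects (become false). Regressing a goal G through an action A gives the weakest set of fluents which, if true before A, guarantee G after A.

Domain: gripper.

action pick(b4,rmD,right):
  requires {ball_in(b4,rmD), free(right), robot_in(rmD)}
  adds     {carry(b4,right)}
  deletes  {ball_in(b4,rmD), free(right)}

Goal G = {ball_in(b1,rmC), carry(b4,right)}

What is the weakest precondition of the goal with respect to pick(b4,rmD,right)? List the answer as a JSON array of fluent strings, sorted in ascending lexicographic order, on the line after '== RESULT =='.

Compute (G \ add) ∪ pre:
  G ∩ del = {}  (empty — regression defined)
  G \ add = {ball_in(b1,rmC), carry(b4,right)} \ {carry(b4,right)} = {ball_in(b1,rmC)}
  ∪ pre   = {ball_in(b1,rmC)} ∪ {ball_in(b4,rmD), free(right), robot_in(rmD)}
          = {ball_in(b1,rmC), ball_in(b4,rmD), free(right), robot_in(rmD)}

== RESULT ==
["ball_in(b1,rmC)", "ball_in(b4,rmD)", "free(right)", "robot_in(rmD)"]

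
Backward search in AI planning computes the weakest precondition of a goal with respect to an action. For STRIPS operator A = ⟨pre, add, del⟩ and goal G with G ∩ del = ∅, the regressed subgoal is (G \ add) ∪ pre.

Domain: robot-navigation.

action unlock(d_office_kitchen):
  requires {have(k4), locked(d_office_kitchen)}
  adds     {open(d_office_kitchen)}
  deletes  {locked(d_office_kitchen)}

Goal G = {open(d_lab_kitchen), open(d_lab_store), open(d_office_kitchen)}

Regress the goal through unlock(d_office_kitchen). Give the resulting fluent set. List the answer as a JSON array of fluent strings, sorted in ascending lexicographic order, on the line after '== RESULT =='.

Compute (G \ add) ∪ pre:
  G ∩ del = {}  (empty — regression defined)
  G \ add = {open(d_lab_kitchen), open(d_lab_store), open(d_office_kitchen)} \ {open(d_office_kitchen)} = {open(d_lab_kitchen), open(d_lab_store)}
  ∪ pre   = {open(d_lab_kitchen), open(d_lab_store)} ∪ {have(k4), locked(d_office_kitchen)}
          = {have(k4), locked(d_office_kitchen), open(d_lab_kitchen), open(d_lab_store)}

== RESULT ==
["have(k4)", "locked(d_office_kitchen)", "open(d_lab_kitchen)", "open(d_lab_store)"]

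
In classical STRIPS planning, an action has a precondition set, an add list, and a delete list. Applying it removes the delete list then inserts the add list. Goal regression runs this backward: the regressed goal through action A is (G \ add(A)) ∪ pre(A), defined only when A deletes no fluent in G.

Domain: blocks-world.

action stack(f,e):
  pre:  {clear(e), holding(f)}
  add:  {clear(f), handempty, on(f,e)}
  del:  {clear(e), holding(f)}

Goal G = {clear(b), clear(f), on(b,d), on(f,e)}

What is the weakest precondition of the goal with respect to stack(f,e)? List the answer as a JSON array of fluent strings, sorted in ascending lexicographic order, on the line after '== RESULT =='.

Compute (G \ add) ∪ pre:
  G ∩ del = {}  (empty — regression defined)
  G \ add = {clear(b), clear(f), on(b,d), on(f,e)} \ {clear(f), handempty, on(f,e)} = {clear(b), on(b,d)}
  ∪ pre   = {clear(b), on(b,d)} ∪ {clear(e), holding(f)}
          = {clear(b), clear(e), holding(f), on(b,d)}

== RESULT ==
["clear(b)", "clear(e)", "holding(f)", "on(b,d)"]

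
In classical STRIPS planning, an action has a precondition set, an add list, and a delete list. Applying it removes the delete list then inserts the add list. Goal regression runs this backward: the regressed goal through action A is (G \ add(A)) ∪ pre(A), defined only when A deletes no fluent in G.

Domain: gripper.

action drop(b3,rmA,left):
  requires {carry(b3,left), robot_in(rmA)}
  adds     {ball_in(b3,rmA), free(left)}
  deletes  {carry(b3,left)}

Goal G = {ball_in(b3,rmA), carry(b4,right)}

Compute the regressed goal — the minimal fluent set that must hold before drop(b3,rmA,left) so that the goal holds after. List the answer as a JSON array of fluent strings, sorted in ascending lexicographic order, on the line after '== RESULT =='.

Compute (G \ add) ∪ pre:
  G ∩ del = {}  (empty — regression defined)
  G \ add = {ball_in(b3,rmA), carry(b4,right)} \ {ball_in(b3,rmA), free(left)} = {carry(b4,right)}
  ∪ pre   = {carry(b4,right)} ∪ {carry(b3,left), robot_in(rmA)}
          = {carry(b3,left), carry(b4,right), robot_in(rmA)}

== RESULT ==
["carry(b3,left)", "carry(b4,right)", "robot_in(rmA)"]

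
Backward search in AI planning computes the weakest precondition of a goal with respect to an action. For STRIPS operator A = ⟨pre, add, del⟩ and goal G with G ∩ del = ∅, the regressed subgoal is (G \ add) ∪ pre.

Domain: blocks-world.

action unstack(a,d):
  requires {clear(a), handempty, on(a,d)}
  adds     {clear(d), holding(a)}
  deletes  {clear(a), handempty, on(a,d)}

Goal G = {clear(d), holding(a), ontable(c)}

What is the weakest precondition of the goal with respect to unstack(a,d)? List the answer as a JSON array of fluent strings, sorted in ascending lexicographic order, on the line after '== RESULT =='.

Regress:
  G ∩ del = {}  (empty — regression defined)
  G \ add = {clear(d), holding(a), ontable(c)} \ {clear(d), holding(a)} = {ontable(c)}
  ∪ pre   = {ontable(c)} ∪ {clear(a), handempty, on(a,d)}
          = {clear(a), handempty, on(a,d), ontable(c)}

== RESULT ==
["clear(a)", "handempty", "on(a,d)", "ontable(c)"]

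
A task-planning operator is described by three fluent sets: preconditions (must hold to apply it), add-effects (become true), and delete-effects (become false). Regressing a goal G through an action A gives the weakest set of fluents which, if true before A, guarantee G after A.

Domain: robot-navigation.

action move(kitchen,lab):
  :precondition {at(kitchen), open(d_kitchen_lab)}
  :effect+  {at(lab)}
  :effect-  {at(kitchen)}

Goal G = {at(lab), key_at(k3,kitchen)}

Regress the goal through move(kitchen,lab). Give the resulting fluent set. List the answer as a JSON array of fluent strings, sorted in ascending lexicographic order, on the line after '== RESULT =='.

Regress:
  G ∩ del = {}  (empty — regression defined)
  G \ add = {at(lab), key_at(k3,kitchen)} \ {at(lab)} = {key_at(k3,kitchen)}
  ∪ pre   = {key_at(k3,kitchen)} ∪ {at(kitchen), open(d_kitchen_lab)}
          = {at(kitchen), key_at(k3,kitchen), open(d_kitchen_lab)}

== RESULT ==
["at(kitchen)", "key_at(k3,kitchen)", "open(d_kitchen_lab)"]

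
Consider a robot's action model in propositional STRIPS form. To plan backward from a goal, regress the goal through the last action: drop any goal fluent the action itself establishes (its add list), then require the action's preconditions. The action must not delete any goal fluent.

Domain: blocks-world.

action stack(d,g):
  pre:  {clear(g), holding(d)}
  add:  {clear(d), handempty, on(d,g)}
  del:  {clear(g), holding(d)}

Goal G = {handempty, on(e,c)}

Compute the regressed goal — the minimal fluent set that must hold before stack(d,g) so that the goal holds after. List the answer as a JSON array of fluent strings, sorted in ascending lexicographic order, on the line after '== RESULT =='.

Compute (G \ add) ∪ pre:
  G ∩ del = {}  (empty — regression defined)
  G \ add = {handempty, on(e,c)} \ {clear(d), handempty, on(d,g)} = {on(e,c)}
  ∪ pre   = {on(e,c)} ∪ {clear(g), holding(d)}
          = {clear(g), holding(d), on(e,c)}

== RESULT ==
["clear(g)", "holding(d)", "on(e,c)"]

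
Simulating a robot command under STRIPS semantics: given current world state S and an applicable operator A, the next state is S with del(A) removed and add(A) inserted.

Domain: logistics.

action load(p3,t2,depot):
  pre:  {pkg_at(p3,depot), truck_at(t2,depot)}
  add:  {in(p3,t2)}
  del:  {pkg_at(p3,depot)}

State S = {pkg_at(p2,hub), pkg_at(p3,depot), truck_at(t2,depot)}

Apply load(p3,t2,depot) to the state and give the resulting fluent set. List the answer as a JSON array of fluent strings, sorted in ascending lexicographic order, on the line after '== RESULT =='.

Compute (S \ del) ∪ add:
  pre ⊆ S: {pkg_at(p3,depot), truck_at(t2,depot)} ⊆ S  — applicable
  S \ del = {pkg_at(p2,hub), truck_at(t2,depot)}
  ∪ add   = {in(p3,t2), pkg_at(p2,hub), truck_at(t2,depot)}

== RESULT ==
["in(p3,t2)", "pkg_at(p2,hub)", "truck_at(t2,depot)"]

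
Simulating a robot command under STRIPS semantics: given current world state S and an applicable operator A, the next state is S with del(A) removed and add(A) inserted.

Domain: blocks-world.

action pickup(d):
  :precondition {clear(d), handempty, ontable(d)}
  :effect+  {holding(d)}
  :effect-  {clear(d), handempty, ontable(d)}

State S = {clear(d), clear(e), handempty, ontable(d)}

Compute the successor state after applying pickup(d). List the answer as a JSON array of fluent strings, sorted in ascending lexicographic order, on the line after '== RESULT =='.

Compute (S \ del) ∪ add:
  pre ⊆ S: {clear(d), handempty, ontable(d)} ⊆ S  — applicable
  S \ del = {clear(e)}
  ∪ add   = {clear(e), holding(d)}

== RESULT ==
["clear(e)", "holding(d)"]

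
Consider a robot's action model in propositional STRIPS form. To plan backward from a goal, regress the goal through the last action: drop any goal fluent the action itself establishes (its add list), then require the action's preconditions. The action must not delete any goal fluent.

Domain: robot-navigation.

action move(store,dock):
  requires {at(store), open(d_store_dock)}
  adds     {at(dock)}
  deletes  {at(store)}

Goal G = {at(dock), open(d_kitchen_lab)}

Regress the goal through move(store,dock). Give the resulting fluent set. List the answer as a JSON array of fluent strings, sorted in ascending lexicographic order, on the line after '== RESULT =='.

Compute (G \ add) ∪ pre:
  G ∩ del = {}  (empty — regression defined)
  G \ add = {at(dock), open(d_kitchen_lab)} \ {at(dock)} = {open(d_kitchen_lab)}
  ∪ pre   = {open(d_kitchen_lab)} ∪ {at(store), open(d_store_dock)}
          = {at(store), open(d_kitchen_lab), open(d_store_dock)}

== RESULT ==
["at(store)", "open(d_kitchen_lab)", "open(d_store_dock)"]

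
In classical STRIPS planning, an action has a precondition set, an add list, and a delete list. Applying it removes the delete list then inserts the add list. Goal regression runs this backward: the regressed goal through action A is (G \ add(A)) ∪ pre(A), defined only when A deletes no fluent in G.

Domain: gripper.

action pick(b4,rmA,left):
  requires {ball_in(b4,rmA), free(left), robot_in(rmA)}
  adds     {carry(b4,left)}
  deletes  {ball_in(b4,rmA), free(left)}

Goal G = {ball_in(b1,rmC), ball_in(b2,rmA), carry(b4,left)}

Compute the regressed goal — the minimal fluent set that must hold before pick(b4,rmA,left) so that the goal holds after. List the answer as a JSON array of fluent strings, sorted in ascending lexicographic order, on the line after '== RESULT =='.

Compute (G \ add) ∪ pre:
  G ∩ del = {}  (empty — regression defined)
  G \ add = {ball_in(b1,rmC), ball_in(b2,rmA), carry(b4,left)} \ {carry(b4,left)} = {ball_in(b1,rmC), ball_in(b2,rmA)}
  ∪ pre   = {ball_in(b1,rmC), ball_in(b2,rmA)} ∪ {ball_in(b4,rmA), free(left), robot_in(rmA)}
          = {ball_in(b1,rmC), ball_in(b2,rmA), ball_in(b4,rmA), free(left), robot_in(rmA)}

== RESULT ==
["ball_in(b1,rmC)", "ball_in(b2,rmA)", "ball_in(b4,rmA)", "free(left)", "robot_in(rmA)"]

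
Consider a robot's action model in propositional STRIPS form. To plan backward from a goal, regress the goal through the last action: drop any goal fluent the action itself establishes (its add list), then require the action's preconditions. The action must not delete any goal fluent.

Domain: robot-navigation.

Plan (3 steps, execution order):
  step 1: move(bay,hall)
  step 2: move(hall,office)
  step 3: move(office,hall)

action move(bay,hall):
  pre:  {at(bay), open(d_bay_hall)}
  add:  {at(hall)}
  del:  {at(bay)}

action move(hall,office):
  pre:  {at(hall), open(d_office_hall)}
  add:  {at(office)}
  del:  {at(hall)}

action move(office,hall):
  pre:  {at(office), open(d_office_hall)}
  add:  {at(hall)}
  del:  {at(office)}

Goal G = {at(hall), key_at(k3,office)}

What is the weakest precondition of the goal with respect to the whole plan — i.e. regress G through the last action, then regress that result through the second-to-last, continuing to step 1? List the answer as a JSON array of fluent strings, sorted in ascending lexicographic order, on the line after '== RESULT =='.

Work backward from the goal:
  through step 3 (move(office,hall)): drop {at(hall)}, keep {key_at(k3,office)}, require {at(office), open(d_office_hall)}
    → {at(office), key_at(k3,office), open(d_office_hall)}
  through step 2 (move(hall,office)): drop {at(office)}, keep {key_at(k3,office), open(d_office_hall)}, require {at(hall), open(d_office_hall)}
    → {at(hall), key_at(k3,office), open(d_office_hall)}
  through step 1 (move(bay,hall)): drop {at(hall)}, keep {key_at(k3,office), open(d_office_hall)}, require {at(bay), open(d_bay_hall)}
    → {at(bay), key_at(k3,office), open(d_bay_hall), open(d_office_hall)}

== RESULT ==
["at(bay)", "key_at(k3,office)", "open(d_bay_hall)", "open(d_office_hall)"]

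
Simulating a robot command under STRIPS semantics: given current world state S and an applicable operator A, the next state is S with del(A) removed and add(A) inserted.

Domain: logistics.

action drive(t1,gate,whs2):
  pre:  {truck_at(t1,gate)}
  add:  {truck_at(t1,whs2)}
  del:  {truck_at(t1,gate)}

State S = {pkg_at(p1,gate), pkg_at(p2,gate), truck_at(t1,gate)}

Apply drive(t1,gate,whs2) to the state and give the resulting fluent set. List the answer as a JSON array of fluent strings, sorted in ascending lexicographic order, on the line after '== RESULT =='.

Progress:
  pre ⊆ S: {truck_at(t1,gate)} ⊆ S  — applicable
  S \ del = {pkg_at(p1,gate), pkg_at(p2,gate)}
  ∪ add   = {pkg_at(p1,gate), pkg_at(p2,gate), truck_at(t1,whs2)}

== RESULT ==
["pkg_at(p1,gate)", "pkg_at(p2,gate)", "truck_at(t1,whs2)"]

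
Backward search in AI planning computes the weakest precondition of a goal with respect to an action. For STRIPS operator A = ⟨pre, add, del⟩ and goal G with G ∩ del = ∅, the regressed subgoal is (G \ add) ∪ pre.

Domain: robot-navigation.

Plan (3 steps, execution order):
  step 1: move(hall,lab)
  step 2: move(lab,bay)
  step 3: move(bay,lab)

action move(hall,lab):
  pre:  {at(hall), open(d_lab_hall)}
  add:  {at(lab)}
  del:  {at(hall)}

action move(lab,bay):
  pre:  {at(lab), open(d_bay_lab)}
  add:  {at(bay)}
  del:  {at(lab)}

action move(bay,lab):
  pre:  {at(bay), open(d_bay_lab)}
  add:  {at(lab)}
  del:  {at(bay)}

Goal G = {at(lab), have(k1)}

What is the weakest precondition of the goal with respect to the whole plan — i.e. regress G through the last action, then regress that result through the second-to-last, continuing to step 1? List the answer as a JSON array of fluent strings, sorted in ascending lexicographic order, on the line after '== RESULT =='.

Regress step by step:
  through step 3 (move(bay,lab)): drop {at(lab)}, keep {have(k1)}, require {at(bay), open(d_bay_lab)}
    → {at(bay), have(k1), open(d_bay_lab)}
  through step 2 (move(lab,bay)): drop {at(bay)}, keep {have(k1), open(d_bay_lab)}, require {at(lab), open(d_bay_lab)}
    → {at(lab), have(k1), open(d_bay_lab)}
  through step 1 (move(hall,lab)): drop {at(lab)}, keep {have(k1), open(d_bay_lab)}, require {at(hall), open(d_lab_hall)}
    → {at(hall), have(k1), open(d_bay_lab), open(d_lab_hall)}

== RESULT ==
["at(hall)", "have(k1)", "open(d_bay_lab)", "open(d_lab_hall)"]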